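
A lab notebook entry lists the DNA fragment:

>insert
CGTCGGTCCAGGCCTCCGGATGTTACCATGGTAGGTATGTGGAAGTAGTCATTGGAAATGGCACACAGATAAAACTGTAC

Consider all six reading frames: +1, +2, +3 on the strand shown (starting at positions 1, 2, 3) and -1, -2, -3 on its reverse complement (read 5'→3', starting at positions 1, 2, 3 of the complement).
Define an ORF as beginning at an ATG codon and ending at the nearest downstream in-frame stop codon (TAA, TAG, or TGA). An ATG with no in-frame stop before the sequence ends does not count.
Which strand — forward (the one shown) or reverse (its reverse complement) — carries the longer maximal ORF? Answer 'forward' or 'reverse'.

reverse

Reverse complement (5'→3'): GTACAGTTTTATCTGTGTGCCATTTCCAATGACTACTTCCACATACCTACCATGGTAACATCCGGAGGCCTGGACCGACG
Frame +1: CGT CGG TCC AGG CCT CCG GAT GTT ACC ATG GTA GGT ATG TGG AAG TAG TCA TTG GAA ATG GCA CAC AGA TAA AAC TGT — ATG at 28, stop TAG at 46 → 21 nt; ATG at 37, stop TAG at 46 → 12 nt; ATG at 58, stop TAA at 70 → 15 nt.
Frame +2: GTC GGT CCA GGC CTC CGG ATG TTA CCA TGG TAG GTA TGT GGA AGT AGT CAT TGG AAA TGG CAC ACA GAT AAA ACT GTA — ATG at 20, stop TAG at 32 → 15 nt.
Frame +3: TCG GTC CAG GCC TCC GGA TGT TAC CAT GGT AGG TAT GTG GAA GTA GTC ATT GGA AAT GGC ACA CAG ATA AAA CTG TAC — no ATG→stop ORF.
Frame -1: GTA CAG TTT TAT CTG TGT GCC ATT TCC AAT GAC TAC TTC CAC ATA CCT ACC ATG GTA ACA TCC GGA GGC CTG GAC CGA — no ATG→stop ORF.
Frame -2: TAC AGT TTT ATC TGT GTG CCA TTT CCA ATG ACT ACT TCC ACA TAC CTA CCA TGG TAA CAT CCG GAG GCC TGG ACC GAC — ATG at 29, stop TAA at 56 → 30 nt.
Frame -3: ACA GTT TTA TCT GTG TGC CAT TTC CAA TGA CTA CTT CCA CAT ACC TAC CAT GGT AAC ATC CGG AGG CCT GGA CCG ACG — no ATG→stop ORF.
Forward-strand max 21 nt; reverse-strand max 30 nt. The reverse strand has the longer ORF.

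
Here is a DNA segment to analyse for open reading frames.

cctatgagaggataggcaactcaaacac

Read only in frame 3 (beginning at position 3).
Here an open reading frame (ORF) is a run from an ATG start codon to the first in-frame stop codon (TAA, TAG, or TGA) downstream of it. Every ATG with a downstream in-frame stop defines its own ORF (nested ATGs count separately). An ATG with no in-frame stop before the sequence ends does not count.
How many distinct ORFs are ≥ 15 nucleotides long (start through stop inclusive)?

Frame 3: TAT GAG AGG ATA GGC AAC TCA AAC — no ATG→stop ORF.
No ORF reaches 15 nucleotides. Count = 0.

0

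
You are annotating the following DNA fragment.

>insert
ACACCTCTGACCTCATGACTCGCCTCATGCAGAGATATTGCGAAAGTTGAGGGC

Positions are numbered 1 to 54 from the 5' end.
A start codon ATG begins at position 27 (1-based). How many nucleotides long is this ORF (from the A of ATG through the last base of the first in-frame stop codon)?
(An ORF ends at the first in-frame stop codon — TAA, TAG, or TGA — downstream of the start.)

Codons from position 27: ATG (27–29), CAG (30–32), AGA (33–35), TAT (36–38), TGC (39–41), GAA (42–44), AGT (45–47), TGA (48–50).
TGA is the first in-frame stop; ORF spans 27–50, 24 nucleotides.

24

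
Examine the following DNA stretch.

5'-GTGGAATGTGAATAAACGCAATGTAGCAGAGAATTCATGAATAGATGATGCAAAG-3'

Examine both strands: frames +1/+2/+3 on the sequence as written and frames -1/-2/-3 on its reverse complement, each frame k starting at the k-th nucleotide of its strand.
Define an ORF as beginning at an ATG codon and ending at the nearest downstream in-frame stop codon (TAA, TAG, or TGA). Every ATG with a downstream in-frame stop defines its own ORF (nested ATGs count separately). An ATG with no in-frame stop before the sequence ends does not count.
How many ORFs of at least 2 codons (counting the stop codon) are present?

Reverse complement (5'→3'): CTTTGCATCATCTATTCATGAATTCTCTGCTACATTGCGTTTATTCACATTCCAC
Frame +1: GTG GAA TGT GAA TAA ACG CAA TGT AGC AGA GAA TTC ATG AAT AGA TGA TGC AAA — ATG at 37, stop TGA at 46 → 12 nt.
Frame +2: TGG AAT GTG AAT AAA CGC AAT GTA GCA GAG AAT TCA TGA ATA GAT GAT GCA AAG — no ATG→stop ORF.
Frame +3: GGA ATG TGA ATA AAC GCA ATG TAG CAG AGA ATT CAT GAA TAG ATG ATG CAA — ATG at 6, stop TGA at 9 → 6 nt; ATG at 21, stop TAG at 24 → 6 nt.
Frame -1: CTT TGC ATC ATC TAT TCA TGA ATT CTC TGC TAC ATT GCG TTT ATT CAC ATT CCA — no ATG→stop ORF.
Frame -2: TTT GCA TCA TCT ATT CAT GAA TTC TCT GCT ACA TTG CGT TTA TTC ACA TTC CAC — no ATG→stop ORF.
Frame -3: TTG CAT CAT CTA TTC ATG AAT TCT CTG CTA CAT TGC GTT TAT TCA CAT TCC — no ATG→stop ORF.
ORFs ≥ 2 codons: frame +1 37–48 (4 codons), frame +3 6–11 (2 codons), frame +3 21–26 (2 codons). Count = 3.

3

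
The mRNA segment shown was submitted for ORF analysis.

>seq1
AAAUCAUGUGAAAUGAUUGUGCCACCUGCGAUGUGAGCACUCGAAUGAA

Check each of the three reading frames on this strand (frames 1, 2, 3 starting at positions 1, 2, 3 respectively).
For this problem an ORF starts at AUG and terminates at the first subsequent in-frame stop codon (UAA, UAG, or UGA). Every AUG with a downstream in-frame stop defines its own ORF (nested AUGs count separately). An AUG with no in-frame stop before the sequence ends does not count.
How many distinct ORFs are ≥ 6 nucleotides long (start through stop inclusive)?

Frame 1: AAA UCA UGU GAA AUG AUU GUG CCA CCU GCG AUG UGA GCA CUC GAA UGA — AUG at 13, stop UGA at 34 → 24 nt; AUG at 31, stop UGA at 34 → 6 nt.
Frame 2: AAU CAU GUG AAA UGA UUG UGC CAC CUG CGA UGU GAG CAC UCG AAU GAA — no AUG→stop ORF.
Frame 3: AUC AUG UGA AAU GAU UGU GCC ACC UGC GAU GUG AGC ACU CGA AUG — AUG at 6, stop UGA at 9 → 6 nt.
ORFs ≥ 6 nucleotides: frame 1 13–36 (24 nucleotides), frame 1 31–36 (6 nucleotides), frame 3 6–11 (6 nucleotides). Count = 3.

3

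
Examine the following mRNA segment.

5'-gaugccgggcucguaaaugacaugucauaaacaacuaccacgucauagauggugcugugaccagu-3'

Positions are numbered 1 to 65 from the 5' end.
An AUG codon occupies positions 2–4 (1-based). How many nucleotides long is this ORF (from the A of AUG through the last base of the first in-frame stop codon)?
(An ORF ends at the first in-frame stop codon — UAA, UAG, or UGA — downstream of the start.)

Codons from position 2: AUG (2–4), CCG (5–7), GGC (8–10), UCG (11–13), UAA (14–16).
UAA is the first in-frame stop; ORF spans 2–16, 15 nucleotides.

15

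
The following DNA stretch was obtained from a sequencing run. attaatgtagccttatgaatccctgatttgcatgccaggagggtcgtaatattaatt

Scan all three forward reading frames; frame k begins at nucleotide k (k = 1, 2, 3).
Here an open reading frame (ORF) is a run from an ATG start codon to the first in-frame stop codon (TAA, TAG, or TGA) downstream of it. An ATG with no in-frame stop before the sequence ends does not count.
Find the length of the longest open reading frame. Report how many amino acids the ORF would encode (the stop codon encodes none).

Frame 1: ATT AAT GTA GCC TTA TGA ATC CCT GAT TTG CAT GCC AGG AGG GTC GTA ATA TTA ATT — no ATG→stop ORF.
Frame 2: TTA ATG TAG CCT TAT GAA TCC CTG ATT TGC ATG CCA GGA GGG TCG TAA TAT TAA — ATG at 5, stop TAG at 8 → 6 nt; ATG at 32, stop TAA at 47 → 18 nt.
Frame 3: TAA TGT AGC CTT ATG AAT CCC TGA TTT GCA TGC CAG GAG GGT CGT AAT ATT AAT — ATG at 15, stop TGA at 24 → 12 nt.
Longest: frame 2, positions 32–49, 18 nt = 6 codons = 5 aa. → 5 amino acids.

5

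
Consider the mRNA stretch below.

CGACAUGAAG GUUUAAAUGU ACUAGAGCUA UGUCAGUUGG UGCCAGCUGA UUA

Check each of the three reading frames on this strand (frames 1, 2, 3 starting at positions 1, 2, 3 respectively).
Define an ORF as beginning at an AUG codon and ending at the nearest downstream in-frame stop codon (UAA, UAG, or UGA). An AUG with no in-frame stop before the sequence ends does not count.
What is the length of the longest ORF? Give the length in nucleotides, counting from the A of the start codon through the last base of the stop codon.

Frame 1: CGA CAU GAA GGU UUA AAU GUA CUA GAG CUA UGU CAG UUG GUG CCA GCU GAU — no AUG→stop ORF.
Frame 2: GAC AUG AAG GUU UAA AUG UAC UAG AGC UAU GUC AGU UGG UGC CAG CUG AUU — AUG at 5, stop UAA at 14 → 12 nt; AUG at 17, stop UAG at 23 → 9 nt.
Frame 3: ACA UGA AGG UUU AAA UGU ACU AGA GCU AUG UCA GUU GGU GCC AGC UGA UUA — AUG at 30, stop UGA at 48 → 21 nt.
Longest: frame 3, positions 30–50, 21 nt = 7 codons = 6 aa. → 21 nucleotides.

21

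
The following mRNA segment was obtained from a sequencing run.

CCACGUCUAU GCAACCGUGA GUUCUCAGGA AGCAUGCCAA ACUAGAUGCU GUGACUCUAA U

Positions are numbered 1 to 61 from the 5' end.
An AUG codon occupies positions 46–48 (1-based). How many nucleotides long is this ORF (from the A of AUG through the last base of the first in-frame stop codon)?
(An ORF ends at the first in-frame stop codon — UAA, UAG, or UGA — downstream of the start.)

9

Codons from position 46: AUG (46–48), CUG (49–51), UGA (52–54).
UGA is the first in-frame stop; ORF spans 46–54, 9 nucleotides.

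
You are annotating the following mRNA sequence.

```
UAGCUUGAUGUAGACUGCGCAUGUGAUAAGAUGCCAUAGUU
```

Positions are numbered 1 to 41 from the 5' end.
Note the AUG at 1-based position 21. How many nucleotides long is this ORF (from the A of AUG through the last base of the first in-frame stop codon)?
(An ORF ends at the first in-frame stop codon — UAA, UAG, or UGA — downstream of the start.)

6

Codons from position 21: AUG (21–23), UGA (24–26).
UGA is the first in-frame stop; ORF spans 21–26, 6 nucleotides.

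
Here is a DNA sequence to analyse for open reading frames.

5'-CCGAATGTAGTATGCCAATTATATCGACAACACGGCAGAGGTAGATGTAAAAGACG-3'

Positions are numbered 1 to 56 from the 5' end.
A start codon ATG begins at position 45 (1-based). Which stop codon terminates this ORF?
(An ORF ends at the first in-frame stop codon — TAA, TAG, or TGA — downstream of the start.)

TAA

Codons from position 45: ATG (45–47), TAA (48–50).
The first in-frame stop codon is TAA.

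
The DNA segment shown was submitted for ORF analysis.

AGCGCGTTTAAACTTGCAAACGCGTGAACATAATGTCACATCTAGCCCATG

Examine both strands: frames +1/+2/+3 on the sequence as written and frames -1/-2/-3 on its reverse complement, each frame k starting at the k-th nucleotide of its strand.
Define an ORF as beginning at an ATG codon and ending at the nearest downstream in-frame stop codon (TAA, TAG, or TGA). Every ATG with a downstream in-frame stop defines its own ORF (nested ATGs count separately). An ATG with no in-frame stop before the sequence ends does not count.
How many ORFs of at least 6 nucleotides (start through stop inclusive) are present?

Reverse complement (5'→3'): CATGGGCTAGATGTGACATTATGTTCACGCGTTTGCAAGTTTAAACGCGCT
Frame +1: AGC GCG TTT AAA CTT GCA AAC GCG TGA ACA TAA TGT CAC ATC TAG CCC ATG — no ATG→stop ORF.
Frame +2: GCG CGT TTA AAC TTG CAA ACG CGT GAA CAT AAT GTC ACA TCT AGC CCA — no ATG→stop ORF.
Frame +3: CGC GTT TAA ACT TGC AAA CGC GTG AAC ATA ATG TCA CAT CTA GCC CAT — no ATG→stop ORF.
Frame -1: CAT GGG CTA GAT GTG ACA TTA TGT TCA CGC GTT TGC AAG TTT AAA CGC GCT — no ATG→stop ORF.
Frame -2: ATG GGC TAG ATG TGA CAT TAT GTT CAC GCG TTT GCA AGT TTA AAC GCG — ATG at 2, stop TAG at 8 → 9 nt; ATG at 11, stop TGA at 14 → 6 nt.
Frame -3: TGG GCT AGA TGT GAC ATT ATG TTC ACG CGT TTG CAA GTT TAA ACG CGC — ATG at 21, stop TAA at 42 → 24 nt.
ORFs ≥ 6 nucleotides: frame -2 2–10 (9 nucleotides), frame -2 11–16 (6 nucleotides), frame -3 21–44 (24 nucleotides). Count = 3.

3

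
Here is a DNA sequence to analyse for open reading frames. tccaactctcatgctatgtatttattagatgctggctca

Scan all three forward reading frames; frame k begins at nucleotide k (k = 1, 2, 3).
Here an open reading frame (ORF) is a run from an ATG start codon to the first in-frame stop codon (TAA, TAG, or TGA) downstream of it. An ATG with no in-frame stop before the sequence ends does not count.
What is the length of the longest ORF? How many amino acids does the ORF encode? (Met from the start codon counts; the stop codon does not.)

5

Frame 1: TCC AAC TCT CAT GCT ATG TAT TTA TTA GAT GCT GGC TCA — no ATG→stop ORF.
Frame 2: CCA ACT CTC ATG CTA TGT ATT TAT TAG ATG CTG GCT — ATG at 11, stop TAG at 26 → 18 nt.
Frame 3: CAA CTC TCA TGC TAT GTA TTT ATT AGA TGC TGG CTC — no ATG→stop ORF.
Longest: frame 2, positions 11–28, 18 nt = 6 codons = 5 aa. → 5 amino acids.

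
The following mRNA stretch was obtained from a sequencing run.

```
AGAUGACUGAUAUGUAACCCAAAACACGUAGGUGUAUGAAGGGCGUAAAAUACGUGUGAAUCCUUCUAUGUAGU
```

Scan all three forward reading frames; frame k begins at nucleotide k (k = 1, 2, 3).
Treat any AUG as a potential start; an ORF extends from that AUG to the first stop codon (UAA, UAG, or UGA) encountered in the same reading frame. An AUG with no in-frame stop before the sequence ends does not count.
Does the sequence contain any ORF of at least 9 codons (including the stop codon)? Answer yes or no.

Frame 1: AGA UGA CUG AUA UGU AAC CCA AAA CAC GUA GGU GUA UGA AGG GCG UAA AAU ACG UGU GAA UCC UUC UAU GUA — no AUG→stop ORF.
Frame 2: GAU GAC UGA UAU GUA ACC CAA AAC ACG UAG GUG UAU GAA GGG CGU AAA AUA CGU GUG AAU CCU UCU AUG UAG — AUG at 68, stop UAG at 71 → 6 nt.
Frame 3: AUG ACU GAU AUG UAA CCC AAA ACA CGU AGG UGU AUG AAG GGC GUA AAA UAC GUG UGA AUC CUU CUA UGU AGU — AUG at 3, stop UAA at 15 → 15 nt; AUG at 12, stop UAA at 15 → 6 nt; AUG at 36, stop UGA at 57 → 24 nt.
Largest ORF found is 8 codons < 9, so no.

no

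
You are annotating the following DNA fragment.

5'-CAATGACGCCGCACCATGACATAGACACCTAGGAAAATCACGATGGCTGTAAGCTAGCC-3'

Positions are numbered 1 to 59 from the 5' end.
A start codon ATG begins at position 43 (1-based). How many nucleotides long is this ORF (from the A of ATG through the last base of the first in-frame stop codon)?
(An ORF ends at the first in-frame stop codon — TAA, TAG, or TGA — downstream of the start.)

Codons from position 43: ATG (43–45), GCT (46–48), GTA (49–51), AGC (52–54), TAG (55–57).
TAG is the first in-frame stop; ORF spans 43–57, 15 nucleotides.

15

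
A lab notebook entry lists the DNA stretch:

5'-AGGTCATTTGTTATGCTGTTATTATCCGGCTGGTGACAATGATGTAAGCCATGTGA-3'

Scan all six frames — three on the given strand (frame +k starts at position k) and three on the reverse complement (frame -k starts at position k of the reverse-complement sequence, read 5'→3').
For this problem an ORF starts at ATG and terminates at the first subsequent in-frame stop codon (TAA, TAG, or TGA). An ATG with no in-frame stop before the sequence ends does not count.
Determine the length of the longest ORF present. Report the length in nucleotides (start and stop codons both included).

42

Reverse complement (5'→3'): TCACATGGCTTACATCATTGTCACCAGCCGGATAATAACAGCATAACAAATGACCT
Frame +1: AGG TCA TTT GTT ATG CTG TTA TTA TCC GGC TGG TGA CAA TGA TGT AAG CCA TGT — ATG at 13, stop TGA at 34 → 24 nt.
Frame +2: GGT CAT TTG TTA TGC TGT TAT TAT CCG GCT GGT GAC AAT GAT GTA AGC CAT GTG — no ATG→stop ORF.
Frame +3: GTC ATT TGT TAT GCT GTT ATT ATC CGG CTG GTG ACA ATG ATG TAA GCC ATG TGA — ATG at 39, stop TAA at 45 → 9 nt; ATG at 42, stop TAA at 45 → 6 nt; ATG at 51, stop TGA at 54 → 6 nt.
Frame -1: TCA CAT GGC TTA CAT CAT TGT CAC CAG CCG GAT AAT AAC AGC ATA ACA AAT GAC — no ATG→stop ORF.
Frame -2: CAC ATG GCT TAC ATC ATT GTC ACC AGC CGG ATA ATA ACA GCA TAA CAA ATG ACC — ATG at 5, stop TAA at 44 → 42 nt.
Frame -3: ACA TGG CTT ACA TCA TTG TCA CCA GCC GGA TAA TAA CAG CAT AAC AAA TGA CCT — no ATG→stop ORF.
Longest: frame -2, positions 5–46, 42 nt = 14 codons = 13 aa. → 42 nucleotides.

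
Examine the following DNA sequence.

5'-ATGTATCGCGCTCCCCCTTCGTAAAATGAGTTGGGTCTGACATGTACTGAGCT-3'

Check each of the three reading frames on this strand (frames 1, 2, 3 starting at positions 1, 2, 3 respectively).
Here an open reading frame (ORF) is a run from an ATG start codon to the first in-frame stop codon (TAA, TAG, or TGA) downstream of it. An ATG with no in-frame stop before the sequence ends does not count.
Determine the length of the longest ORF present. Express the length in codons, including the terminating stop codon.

Frame 1: ATG TAT CGC GCT CCC CCT TCG TAA AAT GAG TTG GGT CTG ACA TGT ACT GAG — ATG at 1, stop TAA at 22 → 24 nt.
Frame 2: TGT ATC GCG CTC CCC CTT CGT AAA ATG AGT TGG GTC TGA CAT GTA CTG AGC — ATG at 26, stop TGA at 38 → 15 nt.
Frame 3: GTA TCG CGC TCC CCC TTC GTA AAA TGA GTT GGG TCT GAC ATG TAC TGA GCT — ATG at 42, stop TGA at 48 → 9 nt.
Longest: frame 1, positions 1–24, 24 nt = 8 codons = 7 aa. → 8 codons.

8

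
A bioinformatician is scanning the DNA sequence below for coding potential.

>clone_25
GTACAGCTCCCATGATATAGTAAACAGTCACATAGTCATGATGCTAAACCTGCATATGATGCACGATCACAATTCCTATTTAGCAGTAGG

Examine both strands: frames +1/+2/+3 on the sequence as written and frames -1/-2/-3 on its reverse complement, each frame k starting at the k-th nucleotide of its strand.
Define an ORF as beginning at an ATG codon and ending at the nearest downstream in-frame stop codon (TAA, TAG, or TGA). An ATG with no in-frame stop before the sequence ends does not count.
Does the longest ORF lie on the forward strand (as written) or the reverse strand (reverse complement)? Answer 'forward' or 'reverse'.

reverse

Reverse complement (5'→3'): CCTACTGCTAAATAGGAATTGTGATCGTGCATCATATGCAGGTTTAGCATCATGACTATGTGACTGTTTACTATATCATGGGAGCTGTAC
Frame +1: GTA CAG CTC CCA TGA TAT AGT AAA CAG TCA CAT AGT CAT GAT GCT AAA CCT GCA TAT GAT GCA CGA TCA CAA TTC CTA TTT AGC AGT AGG — no ATG→stop ORF.
Frame +2: TAC AGC TCC CAT GAT ATA GTA AAC AGT CAC ATA GTC ATG ATG CTA AAC CTG CAT ATG ATG CAC GAT CAC AAT TCC TAT TTA GCA GTA — no ATG→stop ORF.
Frame +3: ACA GCT CCC ATG ATA TAG TAA ACA GTC ACA TAG TCA TGA TGC TAA ACC TGC ATA TGA TGC ACG ATC ACA ATT CCT ATT TAG CAG TAG — ATG at 12, stop TAG at 18 → 9 nt.
Frame -1: CCT ACT GCT AAA TAG GAA TTG TGA TCG TGC ATC ATA TGC AGG TTT AGC ATC ATG ACT ATG TGA CTG TTT ACT ATA TCA TGG GAG CTG TAC — ATG at 52, stop TGA at 61 → 12 nt; ATG at 58, stop TGA at 61 → 6 nt.
Frame -2: CTA CTG CTA AAT AGG AAT TGT GAT CGT GCA TCA TAT GCA GGT TTA GCA TCA TGA CTA TGT GAC TGT TTA CTA TAT CAT GGG AGC TGT — no ATG→stop ORF.
Frame -3: TAC TGC TAA ATA GGA ATT GTG ATC GTG CAT CAT ATG CAG GTT TAG CAT CAT GAC TAT GTG ACT GTT TAC TAT ATC ATG GGA GCT GTA — ATG at 36, stop TAG at 45 → 12 nt.
Forward-strand max 9 nt; reverse-strand max 12 nt. The reverse strand has the longer ORF.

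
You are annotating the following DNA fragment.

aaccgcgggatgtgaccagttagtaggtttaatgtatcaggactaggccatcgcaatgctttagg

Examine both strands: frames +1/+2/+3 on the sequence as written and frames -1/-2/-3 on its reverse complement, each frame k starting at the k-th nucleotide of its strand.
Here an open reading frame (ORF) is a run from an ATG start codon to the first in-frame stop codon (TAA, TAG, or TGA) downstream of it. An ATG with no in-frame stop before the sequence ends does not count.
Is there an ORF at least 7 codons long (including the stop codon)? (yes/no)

no

Reverse complement (5'→3'): CCTAAAGCATTGCGATGGCCTAGTCCTGATACATTAAACCTACTAACTGGTCACATCCCGCGGTT
Frame +1: AAC CGC GGG ATG TGA CCA GTT AGT AGG TTT AAT GTA TCA GGA CTA GGC CAT CGC AAT GCT TTA — ATG at 10, stop TGA at 13 → 6 nt.
Frame +2: ACC GCG GGA TGT GAC CAG TTA GTA GGT TTA ATG TAT CAG GAC TAG GCC ATC GCA ATG CTT TAG — ATG at 32, stop TAG at 44 → 15 nt; ATG at 56, stop TAG at 62 → 9 nt.
Frame +3: CCG CGG GAT GTG ACC AGT TAG TAG GTT TAA TGT ATC AGG ACT AGG CCA TCG CAA TGC TTT AGG — no ATG→stop ORF.
Frame -1: CCT AAA GCA TTG CGA TGG CCT AGT CCT GAT ACA TTA AAC CTA CTA ACT GGT CAC ATC CCG CGG — no ATG→stop ORF.
Frame -2: CTA AAG CAT TGC GAT GGC CTA GTC CTG ATA CAT TAA ACC TAC TAA CTG GTC ACA TCC CGC GGT — no ATG→stop ORF.
Frame -3: TAA AGC ATT GCG ATG GCC TAG TCC TGA TAC ATT AAA CCT ACT AAC TGG TCA CAT CCC GCG GTT — ATG at 15, stop TAG at 21 → 9 nt.
Largest ORF found is 5 codons < 7, so no.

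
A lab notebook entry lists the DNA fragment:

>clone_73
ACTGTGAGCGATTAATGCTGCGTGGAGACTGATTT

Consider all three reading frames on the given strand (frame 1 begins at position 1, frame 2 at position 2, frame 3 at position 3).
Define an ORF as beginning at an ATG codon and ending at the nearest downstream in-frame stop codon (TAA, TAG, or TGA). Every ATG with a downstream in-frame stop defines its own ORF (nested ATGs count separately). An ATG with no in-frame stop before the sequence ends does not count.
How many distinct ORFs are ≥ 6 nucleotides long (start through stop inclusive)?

1

Frame 1: ACT GTG AGC GAT TAA TGC TGC GTG GAG ACT GAT — no ATG→stop ORF.
Frame 2: CTG TGA GCG ATT AAT GCT GCG TGG AGA CTG ATT — no ATG→stop ORF.
Frame 3: TGT GAG CGA TTA ATG CTG CGT GGA GAC TGA TTT — ATG at 15, stop TGA at 30 → 18 nt.
ORFs ≥ 6 nucleotides: frame 3 15–32 (18 nucleotides). Count = 1.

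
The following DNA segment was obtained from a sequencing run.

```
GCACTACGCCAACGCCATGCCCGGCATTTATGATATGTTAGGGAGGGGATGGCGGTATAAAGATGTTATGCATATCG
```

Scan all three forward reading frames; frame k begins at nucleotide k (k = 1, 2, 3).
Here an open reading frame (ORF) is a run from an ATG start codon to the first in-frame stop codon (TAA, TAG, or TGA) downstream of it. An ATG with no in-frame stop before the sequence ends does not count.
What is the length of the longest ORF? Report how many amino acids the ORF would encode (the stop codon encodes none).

3

Frame 1: GCA CTA CGC CAA CGC CAT GCC CGG CAT TTA TGA TAT GTT AGG GAG GGG ATG GCG GTA TAA AGA TGT TAT GCA TAT — ATG at 49, stop TAA at 58 → 12 nt.
Frame 2: CAC TAC GCC AAC GCC ATG CCC GGC ATT TAT GAT ATG TTA GGG AGG GGA TGG CGG TAT AAA GAT GTT ATG CAT ATC — no ATG→stop ORF.
Frame 3: ACT ACG CCA ACG CCA TGC CCG GCA TTT ATG ATA TGT TAG GGA GGG GAT GGC GGT ATA AAG ATG TTA TGC ATA TCG — ATG at 30, stop TAG at 39 → 12 nt.
Longest: frame 1, positions 49–60, 12 nt = 4 codons = 3 aa. → 3 amino acids.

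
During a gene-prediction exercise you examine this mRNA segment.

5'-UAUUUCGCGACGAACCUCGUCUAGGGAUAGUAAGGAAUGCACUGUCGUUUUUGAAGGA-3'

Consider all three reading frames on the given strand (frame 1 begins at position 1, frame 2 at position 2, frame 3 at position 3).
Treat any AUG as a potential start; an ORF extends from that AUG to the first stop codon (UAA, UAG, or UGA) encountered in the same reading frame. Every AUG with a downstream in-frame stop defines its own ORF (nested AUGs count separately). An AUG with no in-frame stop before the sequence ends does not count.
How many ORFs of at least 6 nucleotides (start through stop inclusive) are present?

Frame 1: UAU UUC GCG ACG AAC CUC GUC UAG GGA UAG UAA GGA AUG CAC UGU CGU UUU UGA AGG — AUG at 37, stop UGA at 52 → 18 nt.
Frame 2: AUU UCG CGA CGA ACC UCG UCU AGG GAU AGU AAG GAA UGC ACU GUC GUU UUU GAA GGA — no AUG→stop ORF.
Frame 3: UUU CGC GAC GAA CCU CGU CUA GGG AUA GUA AGG AAU GCA CUG UCG UUU UUG AAG — no AUG→stop ORF.
ORFs ≥ 6 nucleotides: frame 1 37–54 (18 nucleotides). Count = 1.

1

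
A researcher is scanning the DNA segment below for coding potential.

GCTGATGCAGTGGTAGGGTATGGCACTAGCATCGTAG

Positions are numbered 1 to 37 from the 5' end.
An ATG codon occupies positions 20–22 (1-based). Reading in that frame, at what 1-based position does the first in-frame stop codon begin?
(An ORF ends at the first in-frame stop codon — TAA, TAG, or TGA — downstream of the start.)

Codons from position 20: ATG (20–22), GCA (23–25), CTA (26–28), GCA (29–31), TCG (32–34), TAG (35–37).
TAG is a stop codon; it begins at position 35.

35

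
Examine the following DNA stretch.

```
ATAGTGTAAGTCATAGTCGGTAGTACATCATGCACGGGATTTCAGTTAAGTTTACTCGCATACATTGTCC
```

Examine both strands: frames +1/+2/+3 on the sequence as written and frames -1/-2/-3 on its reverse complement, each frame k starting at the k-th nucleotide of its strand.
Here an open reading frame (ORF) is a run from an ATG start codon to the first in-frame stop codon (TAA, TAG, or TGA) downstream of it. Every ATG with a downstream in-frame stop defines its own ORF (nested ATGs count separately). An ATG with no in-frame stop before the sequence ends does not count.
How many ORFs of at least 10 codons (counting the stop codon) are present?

Reverse complement (5'→3'): GGACAATGTATGCGAGTAAACTTAACTGAAATCCCGTGCATGATGTACTACCGACTATGACTTACACTAT
Frame +1: ATA GTG TAA GTC ATA GTC GGT AGT ACA TCA TGC ACG GGA TTT CAG TTA AGT TTA CTC GCA TAC ATT GTC — no ATG→stop ORF.
Frame +2: TAG TGT AAG TCA TAG TCG GTA GTA CAT CAT GCA CGG GAT TTC AGT TAA GTT TAC TCG CAT ACA TTG TCC — no ATG→stop ORF.
Frame +3: AGT GTA AGT CAT AGT CGG TAG TAC ATC ATG CAC GGG ATT TCA GTT AAG TTT ACT CGC ATA CAT TGT — no ATG→stop ORF.
Frame -1: GGA CAA TGT ATG CGA GTA AAC TTA ACT GAA ATC CCG TGC ATG ATG TAC TAC CGA CTA TGA CTT ACA CTA — ATG at 10, stop TGA at 58 → 51 nt; ATG at 40, stop TGA at 58 → 21 nt; ATG at 43, stop TGA at 58 → 18 nt.
Frame -2: GAC AAT GTA TGC GAG TAA ACT TAA CTG AAA TCC CGT GCA TGA TGT ACT ACC GAC TAT GAC TTA CAC TAT — no ATG→stop ORF.
Frame -3: ACA ATG TAT GCG AGT AAA CTT AAC TGA AAT CCC GTG CAT GAT GTA CTA CCG ACT ATG ACT TAC ACT — ATG at 6, stop TGA at 27 → 24 nt.
ORFs ≥ 10 codons: frame -1 10–60 (17 codons). Count = 1.

1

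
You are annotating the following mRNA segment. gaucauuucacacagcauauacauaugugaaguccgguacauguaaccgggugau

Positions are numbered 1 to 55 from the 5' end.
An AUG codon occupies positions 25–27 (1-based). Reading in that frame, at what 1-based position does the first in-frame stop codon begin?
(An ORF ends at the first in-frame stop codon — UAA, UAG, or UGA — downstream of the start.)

Codons from position 25: AUG (25–27), UGA (28–30).
UGA is a stop codon; it begins at position 28.

28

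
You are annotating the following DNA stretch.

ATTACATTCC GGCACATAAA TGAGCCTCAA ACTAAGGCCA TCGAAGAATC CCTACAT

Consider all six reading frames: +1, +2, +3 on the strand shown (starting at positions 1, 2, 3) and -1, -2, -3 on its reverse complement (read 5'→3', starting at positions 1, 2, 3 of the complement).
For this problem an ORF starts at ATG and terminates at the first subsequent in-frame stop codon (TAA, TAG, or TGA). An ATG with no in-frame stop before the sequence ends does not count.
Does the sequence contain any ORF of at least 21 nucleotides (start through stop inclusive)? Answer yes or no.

Reverse complement (5'→3'): ATGTAGGGATTCTTCGATGGCCTTAGTTTGAGGCTCATTTATGTGCCGGAATGTAAT
Frame +1: ATT ACA TTC CGG CAC ATA AAT GAG CCT CAA ACT AAG GCC ATC GAA GAA TCC CTA CAT — no ATG→stop ORF.
Frame +2: TTA CAT TCC GGC ACA TAA ATG AGC CTC AAA CTA AGG CCA TCG AAG AAT CCC TAC — no ATG→stop ORF.
Frame +3: TAC ATT CCG GCA CAT AAA TGA GCC TCA AAC TAA GGC CAT CGA AGA ATC CCT ACA — no ATG→stop ORF.
Frame -1: ATG TAG GGA TTC TTC GAT GGC CTT AGT TTG AGG CTC ATT TAT GTG CCG GAA TGT AAT — ATG at 1, stop TAG at 4 → 6 nt.
Frame -2: TGT AGG GAT TCT TCG ATG GCC TTA GTT TGA GGC TCA TTT ATG TGC CGG AAT GTA — ATG at 17, stop TGA at 29 → 15 nt.
Frame -3: GTA GGG ATT CTT CGA TGG CCT TAG TTT GAG GCT CAT TTA TGT GCC GGA ATG TAA — ATG at 51, stop TAA at 54 → 6 nt.
Largest ORF found is 15 nucleotides < 21, so no.

no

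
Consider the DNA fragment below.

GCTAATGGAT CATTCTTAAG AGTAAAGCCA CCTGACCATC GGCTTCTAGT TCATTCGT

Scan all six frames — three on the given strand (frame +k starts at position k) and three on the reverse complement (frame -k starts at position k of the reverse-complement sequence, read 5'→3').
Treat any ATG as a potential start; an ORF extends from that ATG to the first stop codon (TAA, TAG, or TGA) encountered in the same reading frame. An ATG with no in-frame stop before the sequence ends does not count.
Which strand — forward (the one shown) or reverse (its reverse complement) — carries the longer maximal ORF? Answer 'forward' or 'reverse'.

reverse

Reverse complement (5'→3'): ACGAATGAACTAGAAGCCGATGGTCAGGTGGCTTTACTCTTAAGAATGATCCATTAGC
Frame +1: GCT AAT GGA TCA TTC TTA AGA GTA AAG CCA CCT GAC CAT CGG CTT CTA GTT CAT TCG — no ATG→stop ORF.
Frame +2: CTA ATG GAT CAT TCT TAA GAG TAA AGC CAC CTG ACC ATC GGC TTC TAG TTC ATT CGT — ATG at 5, stop TAA at 17 → 15 nt.
Frame +3: TAA TGG ATC ATT CTT AAG AGT AAA GCC ACC TGA CCA TCG GCT TCT AGT TCA TTC — no ATG→stop ORF.
Frame -1: ACG AAT GAA CTA GAA GCC GAT GGT CAG GTG GCT TTA CTC TTA AGA ATG ATC CAT TAG — ATG at 46, stop TAG at 55 → 12 nt.
Frame -2: CGA ATG AAC TAG AAG CCG ATG GTC AGG TGG CTT TAC TCT TAA GAA TGA TCC ATT AGC — ATG at 5, stop TAG at 11 → 9 nt; ATG at 20, stop TAA at 41 → 24 nt.
Frame -3: GAA TGA ACT AGA AGC CGA TGG TCA GGT GGC TTT ACT CTT AAG AAT GAT CCA TTA — no ATG→stop ORF.
Forward-strand max 15 nt; reverse-strand max 24 nt. The reverse strand has the longer ORF.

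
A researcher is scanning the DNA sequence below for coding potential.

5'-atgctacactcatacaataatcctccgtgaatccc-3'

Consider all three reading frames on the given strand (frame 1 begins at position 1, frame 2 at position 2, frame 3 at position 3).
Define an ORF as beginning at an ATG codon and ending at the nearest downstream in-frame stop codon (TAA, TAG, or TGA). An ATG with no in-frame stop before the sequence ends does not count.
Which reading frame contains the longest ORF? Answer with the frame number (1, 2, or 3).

Frame 1: ATG CTA CAC TCA TAC AAT AAT CCT CCG TGA ATC — ATG at 1, stop TGA at 28 → 30 nt.
Frame 2: TGC TAC ACT CAT ACA ATA ATC CTC CGT GAA TCC — no ATG→stop ORF.
Frame 3: GCT ACA CTC ATA CAA TAA TCC TCC GTG AAT CCC — no ATG→stop ORF.
Longest ORF is 30 nt in frame 1 (positions 1–30).

1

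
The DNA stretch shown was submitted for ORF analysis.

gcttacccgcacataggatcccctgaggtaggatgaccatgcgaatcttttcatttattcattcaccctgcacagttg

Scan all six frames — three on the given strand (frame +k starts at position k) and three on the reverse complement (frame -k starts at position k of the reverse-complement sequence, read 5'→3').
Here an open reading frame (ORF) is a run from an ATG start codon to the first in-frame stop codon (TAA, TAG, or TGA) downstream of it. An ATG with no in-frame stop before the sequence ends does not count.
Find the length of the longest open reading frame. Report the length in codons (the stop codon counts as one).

Reverse complement (5'→3'): CAACTGTGCAGGGTGAATGAATAAATGAAAAGATTCGCATGGTCATCCTACCTCAGGGGATCCTATGTGCGGGTAAGC
Frame +1: GCT TAC CCG CAC ATA GGA TCC CCT GAG GTA GGA TGA CCA TGC GAA TCT TTT CAT TTA TTC ATT CAC CCT GCA CAG TTG — no ATG→stop ORF.
Frame +2: CTT ACC CGC ACA TAG GAT CCC CTG AGG TAG GAT GAC CAT GCG AAT CTT TTC ATT TAT TCA TTC ACC CTG CAC AGT — no ATG→stop ORF.
Frame +3: TTA CCC GCA CAT AGG ATC CCC TGA GGT AGG ATG ACC ATG CGA ATC TTT TCA TTT ATT CAT TCA CCC TGC ACA GTT — no ATG→stop ORF.
Frame -1: CAA CTG TGC AGG GTG AAT GAA TAA ATG AAA AGA TTC GCA TGG TCA TCC TAC CTC AGG GGA TCC TAT GTG CGG GTA AGC — no ATG→stop ORF.
Frame -2: AAC TGT GCA GGG TGA ATG AAT AAA TGA AAA GAT TCG CAT GGT CAT CCT ACC TCA GGG GAT CCT ATG TGC GGG TAA — ATG at 17, stop TGA at 26 → 12 nt; ATG at 65, stop TAA at 74 → 12 nt.
Frame -3: ACT GTG CAG GGT GAA TGA ATA AAT GAA AAG ATT CGC ATG GTC ATC CTA CCT CAG GGG ATC CTA TGT GCG GGT AAG — no ATG→stop ORF.
Longest: frame -2, positions 17–28, 12 nt = 4 codons = 3 aa. → 4 codons.

4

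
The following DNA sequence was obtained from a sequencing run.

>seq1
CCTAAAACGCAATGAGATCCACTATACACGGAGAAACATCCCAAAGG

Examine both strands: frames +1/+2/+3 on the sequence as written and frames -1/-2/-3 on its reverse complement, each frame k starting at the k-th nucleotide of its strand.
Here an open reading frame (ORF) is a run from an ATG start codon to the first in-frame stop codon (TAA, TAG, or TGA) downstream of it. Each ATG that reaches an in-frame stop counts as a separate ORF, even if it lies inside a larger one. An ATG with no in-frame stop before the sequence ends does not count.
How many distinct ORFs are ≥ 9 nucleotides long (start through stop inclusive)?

1

Reverse complement (5'→3'): CCTTTGGGATGTTTCTCCGTGTATAGTGGATCTCATTGCGTTTTAGG
Frame +1: CCT AAA ACG CAA TGA GAT CCA CTA TAC ACG GAG AAA CAT CCC AAA — no ATG→stop ORF.
Frame +2: CTA AAA CGC AAT GAG ATC CAC TAT ACA CGG AGA AAC ATC CCA AAG — no ATG→stop ORF.
Frame +3: TAA AAC GCA ATG AGA TCC ACT ATA CAC GGA GAA ACA TCC CAA AGG — no ATG→stop ORF.
Frame -1: CCT TTG GGA TGT TTC TCC GTG TAT AGT GGA TCT CAT TGC GTT TTA — no ATG→stop ORF.
Frame -2: CTT TGG GAT GTT TCT CCG TGT ATA GTG GAT CTC ATT GCG TTT TAG — no ATG→stop ORF.
Frame -3: TTT GGG ATG TTT CTC CGT GTA TAG TGG ATC TCA TTG CGT TTT AGG — ATG at 9, stop TAG at 24 → 18 nt.
ORFs ≥ 9 nucleotides: frame -3 9–26 (18 nucleotides). Count = 1.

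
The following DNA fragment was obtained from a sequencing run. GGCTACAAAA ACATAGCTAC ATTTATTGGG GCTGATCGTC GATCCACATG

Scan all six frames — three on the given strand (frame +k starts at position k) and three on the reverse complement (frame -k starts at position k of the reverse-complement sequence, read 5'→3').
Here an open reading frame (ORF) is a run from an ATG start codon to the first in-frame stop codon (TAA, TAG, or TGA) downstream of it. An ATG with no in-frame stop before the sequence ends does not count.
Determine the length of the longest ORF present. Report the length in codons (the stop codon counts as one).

9

Reverse complement (5'→3'): CATGTGGATCGACGATCAGCCCCAATAAATGTAGCTATGTTTTTGTAGCC
Frame +1: GGC TAC AAA AAC ATA GCT ACA TTT ATT GGG GCT GAT CGT CGA TCC ACA — no ATG→stop ORF.
Frame +2: GCT ACA AAA ACA TAG CTA CAT TTA TTG GGG CTG ATC GTC GAT CCA CAT — no ATG→stop ORF.
Frame +3: CTA CAA AAA CAT AGC TAC ATT TAT TGG GGC TGA TCG TCG ATC CAC ATG — no ATG→stop ORF.
Frame -1: CAT GTG GAT CGA CGA TCA GCC CCA ATA AAT GTA GCT ATG TTT TTG TAG — ATG at 37, stop TAG at 46 → 12 nt.
Frame -2: ATG TGG ATC GAC GAT CAG CCC CAA TAA ATG TAG CTA TGT TTT TGT AGC — ATG at 2, stop TAA at 26 → 27 nt; ATG at 29, stop TAG at 32 → 6 nt.
Frame -3: TGT GGA TCG ACG ATC AGC CCC AAT AAA TGT AGC TAT GTT TTT GTA GCC — no ATG→stop ORF.
Longest: frame -2, positions 2–28, 27 nt = 9 codons = 8 aa. → 9 codons.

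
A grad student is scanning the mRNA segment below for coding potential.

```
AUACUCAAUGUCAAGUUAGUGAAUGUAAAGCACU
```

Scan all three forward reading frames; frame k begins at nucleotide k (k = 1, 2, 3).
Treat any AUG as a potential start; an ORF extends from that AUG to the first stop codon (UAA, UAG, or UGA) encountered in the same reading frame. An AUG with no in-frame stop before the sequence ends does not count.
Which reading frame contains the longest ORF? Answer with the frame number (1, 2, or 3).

Frame 1: AUA CUC AAU GUC AAG UUA GUG AAU GUA AAG CAC — no AUG→stop ORF.
Frame 2: UAC UCA AUG UCA AGU UAG UGA AUG UAA AGC ACU — AUG at 8, stop UAG at 17 → 12 nt; AUG at 23, stop UAA at 26 → 6 nt.
Frame 3: ACU CAA UGU CAA GUU AGU GAA UGU AAA GCA — no AUG→stop ORF.
Longest ORF is 12 nt in frame 2 (positions 8–19).

2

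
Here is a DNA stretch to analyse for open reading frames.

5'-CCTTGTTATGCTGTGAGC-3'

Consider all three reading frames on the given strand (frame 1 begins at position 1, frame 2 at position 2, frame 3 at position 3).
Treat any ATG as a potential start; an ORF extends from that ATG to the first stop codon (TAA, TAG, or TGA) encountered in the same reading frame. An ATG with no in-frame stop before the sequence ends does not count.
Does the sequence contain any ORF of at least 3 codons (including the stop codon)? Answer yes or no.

Frame 1: CCT TGT TAT GCT GTG AGC — no ATG→stop ORF.
Frame 2: CTT GTT ATG CTG TGA — ATG at 8, stop TGA at 14 → 9 nt.
Frame 3: TTG TTA TGC TGT GAG — no ATG→stop ORF.
Frame 2 has an ORF of 3 codons (positions 8–16) ≥ 3, so yes.

yes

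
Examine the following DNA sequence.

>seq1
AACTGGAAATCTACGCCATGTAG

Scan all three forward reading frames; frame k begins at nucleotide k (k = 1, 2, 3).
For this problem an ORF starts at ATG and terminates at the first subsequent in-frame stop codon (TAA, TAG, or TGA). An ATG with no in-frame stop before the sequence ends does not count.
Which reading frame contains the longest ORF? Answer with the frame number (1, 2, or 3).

3

Frame 1: AAC TGG AAA TCT ACG CCA TGT — no ATG→stop ORF.
Frame 2: ACT GGA AAT CTA CGC CAT GTA — no ATG→stop ORF.
Frame 3: CTG GAA ATC TAC GCC ATG TAG — ATG at 18, stop TAG at 21 → 6 nt.
Longest ORF is 6 nt in frame 3 (positions 18–23).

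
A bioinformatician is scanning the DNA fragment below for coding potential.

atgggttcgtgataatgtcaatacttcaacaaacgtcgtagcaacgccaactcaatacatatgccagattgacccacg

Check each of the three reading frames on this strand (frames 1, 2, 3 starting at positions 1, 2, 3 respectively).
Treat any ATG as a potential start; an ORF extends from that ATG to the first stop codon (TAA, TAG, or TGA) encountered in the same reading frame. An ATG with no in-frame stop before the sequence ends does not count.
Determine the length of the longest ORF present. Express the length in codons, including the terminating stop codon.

Frame 1: ATG GGT TCG TGA TAA TGT CAA TAC TTC AAC AAA CGT CGT AGC AAC GCC AAC TCA ATA CAT ATG CCA GAT TGA CCC ACG — ATG at 1, stop TGA at 10 → 12 nt; ATG at 61, stop TGA at 70 → 12 nt.
Frame 2: TGG GTT CGT GAT AAT GTC AAT ACT TCA ACA AAC GTC GTA GCA ACG CCA ACT CAA TAC ATA TGC CAG ATT GAC CCA — no ATG→stop ORF.
Frame 3: GGG TTC GTG ATA ATG TCA ATA CTT CAA CAA ACG TCG TAG CAA CGC CAA CTC AAT ACA TAT GCC AGA TTG ACC CAC — ATG at 15, stop TAG at 39 → 27 nt.
Longest: frame 3, positions 15–41, 27 nt = 9 codons = 8 aa. → 9 codons.

9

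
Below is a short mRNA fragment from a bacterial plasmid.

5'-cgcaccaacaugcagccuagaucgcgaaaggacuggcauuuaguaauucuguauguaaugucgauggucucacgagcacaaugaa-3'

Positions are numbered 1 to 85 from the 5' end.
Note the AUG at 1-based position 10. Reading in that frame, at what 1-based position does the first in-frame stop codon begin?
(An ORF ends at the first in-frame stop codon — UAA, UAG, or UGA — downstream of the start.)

82

Codons from position 10: AUG (10–12), CAG (13–15), CCU (16–18), AGA (19–21), UCG (22–24), CGA (25–27), AAG (28–30), GAC (31–33), UGG (34–36), CAU (37–39), UUA (40–42), GUA (43–45), AUU (46–48), CUG (49–51), UAU (52–54), GUA (55–57), AUG (58–60), UCG (61–63), AUG (64–66), GUC (67–69), UCA (70–72), CGA (73–75), GCA (76–78), CAA (79–81), UGA (82–84).
UGA is a stop codon; it begins at position 82.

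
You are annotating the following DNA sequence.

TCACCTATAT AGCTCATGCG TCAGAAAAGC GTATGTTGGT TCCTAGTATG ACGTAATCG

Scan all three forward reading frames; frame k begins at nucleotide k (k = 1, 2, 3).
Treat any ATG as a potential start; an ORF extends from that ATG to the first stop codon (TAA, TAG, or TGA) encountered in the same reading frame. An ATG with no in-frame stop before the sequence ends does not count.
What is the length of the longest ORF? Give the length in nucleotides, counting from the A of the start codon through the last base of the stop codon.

Frame 1: TCA CCT ATA TAG CTC ATG CGT CAG AAA AGC GTA TGT TGG TTC CTA GTA TGA CGT AAT — ATG at 16, stop TGA at 49 → 36 nt.
Frame 2: CAC CTA TAT AGC TCA TGC GTC AGA AAA GCG TAT GTT GGT TCC TAG TAT GAC GTA ATC — no ATG→stop ORF.
Frame 3: ACC TAT ATA GCT CAT GCG TCA GAA AAG CGT ATG TTG GTT CCT AGT ATG ACG TAA TCG — ATG at 33, stop TAA at 54 → 24 nt; ATG at 48, stop TAA at 54 → 9 nt.
Longest: frame 1, positions 16–51, 36 nt = 12 codons = 11 aa. → 36 nucleotides.

36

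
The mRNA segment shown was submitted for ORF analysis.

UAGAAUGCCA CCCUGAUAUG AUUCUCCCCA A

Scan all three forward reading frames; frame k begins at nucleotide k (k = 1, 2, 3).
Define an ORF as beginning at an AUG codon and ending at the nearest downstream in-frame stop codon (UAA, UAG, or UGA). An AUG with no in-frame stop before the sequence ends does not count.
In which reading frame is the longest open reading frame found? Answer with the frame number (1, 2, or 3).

2

Frame 1: UAG AAU GCC ACC CUG AUA UGA UUC UCC CCA — no AUG→stop ORF.
Frame 2: AGA AUG CCA CCC UGA UAU GAU UCU CCC CAA — AUG at 5, stop UGA at 14 → 12 nt.
Frame 3: GAA UGC CAC CCU GAU AUG AUU CUC CCC — no AUG→stop ORF.
Longest ORF is 12 nt in frame 2 (positions 5–16).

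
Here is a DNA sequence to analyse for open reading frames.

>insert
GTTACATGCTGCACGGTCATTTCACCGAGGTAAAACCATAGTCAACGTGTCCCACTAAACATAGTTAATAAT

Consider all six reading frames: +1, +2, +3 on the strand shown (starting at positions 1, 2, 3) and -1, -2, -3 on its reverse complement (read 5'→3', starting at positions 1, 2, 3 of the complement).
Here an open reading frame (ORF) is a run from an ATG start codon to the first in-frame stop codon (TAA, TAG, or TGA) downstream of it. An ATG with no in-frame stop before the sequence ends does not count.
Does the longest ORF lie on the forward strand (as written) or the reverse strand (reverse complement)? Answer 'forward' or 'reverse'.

forward

Reverse complement (5'→3'): ATTATTAACTATGTTTAGTGGGACACGTTGACTATGGTTTTACCTCGGTGAAATGACCGTGCAGCATGTAAC
Frame +1: GTT ACA TGC TGC ACG GTC ATT TCA CCG AGG TAA AAC CAT AGT CAA CGT GTC CCA CTA AAC ATA GTT AAT AAT — no ATG→stop ORF.
Frame +2: TTA CAT GCT GCA CGG TCA TTT CAC CGA GGT AAA ACC ATA GTC AAC GTG TCC CAC TAA ACA TAG TTA ATA — no ATG→stop ORF.
Frame +3: TAC ATG CTG CAC GGT CAT TTC ACC GAG GTA AAA CCA TAG TCA ACG TGT CCC ACT AAA CAT AGT TAA TAA — ATG at 6, stop TAG at 39 → 36 nt.
Frame -1: ATT ATT AAC TAT GTT TAG TGG GAC ACG TTG ACT ATG GTT TTA CCT CGG TGA AAT GAC CGT GCA GCA TGT AAC — ATG at 34, stop TGA at 49 → 18 nt.
Frame -2: TTA TTA ACT ATG TTT AGT GGG ACA CGT TGA CTA TGG TTT TAC CTC GGT GAA ATG ACC GTG CAG CAT GTA — ATG at 11, stop TGA at 29 → 21 nt.
Frame -3: TAT TAA CTA TGT TTA GTG GGA CAC GTT GAC TAT GGT TTT ACC TCG GTG AAA TGA CCG TGC AGC ATG TAA — ATG at 66, stop TAA at 69 → 6 nt.
Forward-strand max 36 nt; reverse-strand max 21 nt. The forward strand has the longer ORF.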